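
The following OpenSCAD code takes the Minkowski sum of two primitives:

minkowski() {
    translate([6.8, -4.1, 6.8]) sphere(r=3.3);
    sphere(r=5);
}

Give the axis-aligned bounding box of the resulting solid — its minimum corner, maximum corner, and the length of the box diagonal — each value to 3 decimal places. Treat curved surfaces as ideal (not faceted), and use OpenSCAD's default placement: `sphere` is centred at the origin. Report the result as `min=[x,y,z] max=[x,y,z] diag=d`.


A = translate([6.8, -4.1, 6.8]) sphere(r=3.3) → bbox [3.5,-7.4,3.5] .. [10.1,-0.8,10.1]
B = sphere(r=5) → bbox [-5,-5,-5] .. [5,5,5]
lo = A.lo+B.lo = [3.5-5, -7.4-5, 3.5-5] = [-1.500,-12.400,-1.500]
hi = A.hi+B.hi = [10.1+5, -0.8+5, 10.1+5] = [15.100,4.200,15.100]
diag = √(16.6²+16.6²+16.6²) = √826.68 = 28.752

min=[-1.500,-12.400,-1.500] max=[15.100,4.200,15.100] diag=28.752


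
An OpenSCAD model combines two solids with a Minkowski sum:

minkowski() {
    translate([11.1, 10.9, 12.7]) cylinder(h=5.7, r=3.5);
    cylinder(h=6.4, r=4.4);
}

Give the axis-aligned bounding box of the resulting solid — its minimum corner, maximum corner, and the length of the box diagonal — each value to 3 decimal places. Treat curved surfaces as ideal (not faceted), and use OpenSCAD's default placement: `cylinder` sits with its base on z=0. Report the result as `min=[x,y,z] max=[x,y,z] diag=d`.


min=[3.200,3.000,12.700] max=[19.000,18.800,24.800] diag=25.410

A = translate([11.1, 10.9, 12.7]) cylinder(h=5.7, r=3.5) → bbox [7.6,7.4,12.7] .. [14.6,14.4,18.4]
B = cylinder(h=6.4, r=4.4) → bbox [-4.4,-4.4,0] .. [4.4,4.4,6.4]
lo = A.lo+B.lo = [7.6-4.4, 7.4-4.4, 12.7+0] = [3.200,3.000,12.700]
hi = A.hi+B.hi = [14.6+4.4, 14.4+4.4, 18.4+6.4] = [19.000,18.800,24.800]
diag = √(15.8²+15.8²+12.1²) = √645.69 = 25.410


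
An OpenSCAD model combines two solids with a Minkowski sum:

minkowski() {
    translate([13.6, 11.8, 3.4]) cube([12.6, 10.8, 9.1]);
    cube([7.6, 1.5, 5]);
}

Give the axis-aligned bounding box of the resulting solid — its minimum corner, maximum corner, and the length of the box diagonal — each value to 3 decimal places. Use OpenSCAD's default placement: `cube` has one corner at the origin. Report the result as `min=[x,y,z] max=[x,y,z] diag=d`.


min=[13.600,11.800,3.400] max=[33.800,24.100,17.500] diag=27.534

A = translate([13.6, 11.8, 3.4]) cube([12.6, 10.8, 9.1]) → bbox [13.6,11.8,3.4] .. [26.2,22.6,12.5]
B = cube([7.6, 1.5, 5]) → bbox [0,0,0] .. [7.6,1.5,5]
lo = A.lo+B.lo = [13.6+0, 11.8+0, 3.4+0] = [13.600,11.800,3.400]
hi = A.hi+B.hi = [26.2+7.6, 22.6+1.5, 12.5+5] = [33.800,24.100,17.500]
diag = √(20.2²+12.3²+14.1²) = √758.14 = 27.534


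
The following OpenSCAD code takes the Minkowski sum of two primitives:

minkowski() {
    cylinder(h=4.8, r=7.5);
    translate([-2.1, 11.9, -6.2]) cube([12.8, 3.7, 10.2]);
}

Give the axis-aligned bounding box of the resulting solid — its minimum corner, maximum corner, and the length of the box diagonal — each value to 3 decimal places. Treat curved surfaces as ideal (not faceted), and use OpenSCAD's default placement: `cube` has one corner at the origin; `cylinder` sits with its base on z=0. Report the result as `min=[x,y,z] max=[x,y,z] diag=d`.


min=[-9.600,4.400,-6.200] max=[18.200,23.100,8.800] diag=36.709

A = translate([-2.1, 11.9, -6.2]) cube([12.8, 3.7, 10.2]) → bbox [-2.1,11.9,-6.2] .. [10.7,15.6,4]
B = cylinder(h=4.8, r=7.5) → bbox [-7.5,-7.5,0] .. [7.5,7.5,4.8]
lo = A.lo+B.lo = [-2.1-7.5, 11.9-7.5, -6.2+0] = [-9.600,4.400,-6.200]
hi = A.hi+B.hi = [10.7+7.5, 15.6+7.5, 4+4.8] = [18.200,23.100,8.800]
diag = √(27.8²+18.7²+15²) = √1347.53 = 36.709


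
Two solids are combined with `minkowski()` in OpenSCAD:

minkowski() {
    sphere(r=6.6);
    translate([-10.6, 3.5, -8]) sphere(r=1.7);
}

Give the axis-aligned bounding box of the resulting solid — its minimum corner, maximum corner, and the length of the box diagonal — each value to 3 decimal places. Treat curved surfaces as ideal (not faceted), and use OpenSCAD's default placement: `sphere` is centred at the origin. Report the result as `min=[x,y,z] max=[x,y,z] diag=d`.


A = translate([-10.6, 3.5, -8]) sphere(r=1.7) → bbox [-12.3,1.8,-9.7] .. [-8.9,5.2,-6.3]
B = sphere(r=6.6) → bbox [-6.6,-6.6,-6.6] .. [6.6,6.6,6.6]
lo = A.lo+B.lo = [-12.3-6.6, 1.8-6.6, -9.7-6.6] = [-18.900,-4.800,-16.300]
hi = A.hi+B.hi = [-8.9+6.6, 5.2+6.6, -6.3+6.6] = [-2.300,11.800,0.300]
diag = √(16.6²+16.6²+16.6²) = √826.68 = 28.752

min=[-18.900,-4.800,-16.300] max=[-2.300,11.800,0.300] diag=28.752


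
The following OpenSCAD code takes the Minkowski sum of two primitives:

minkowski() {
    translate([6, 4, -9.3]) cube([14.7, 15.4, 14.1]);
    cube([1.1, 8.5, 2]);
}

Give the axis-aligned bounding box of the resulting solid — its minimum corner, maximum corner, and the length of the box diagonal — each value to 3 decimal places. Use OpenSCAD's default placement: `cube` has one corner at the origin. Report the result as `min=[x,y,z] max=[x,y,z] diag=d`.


min=[6.000,4.000,-9.300] max=[21.800,27.900,6.800] diag=32.864

A = translate([6, 4, -9.3]) cube([14.7, 15.4, 14.1]) → bbox [6,4,-9.3] .. [20.7,19.4,4.8]
B = cube([1.1, 8.5, 2]) → bbox [0,0,0] .. [1.1,8.5,2]
lo = A.lo+B.lo = [6+0, 4+0, -9.3+0] = [6.000,4.000,-9.300]
hi = A.hi+B.hi = [20.7+1.1, 19.4+8.5, 4.8+2] = [21.800,27.900,6.800]
diag = √(15.8²+23.9²+16.1²) = √1080.06 = 32.864


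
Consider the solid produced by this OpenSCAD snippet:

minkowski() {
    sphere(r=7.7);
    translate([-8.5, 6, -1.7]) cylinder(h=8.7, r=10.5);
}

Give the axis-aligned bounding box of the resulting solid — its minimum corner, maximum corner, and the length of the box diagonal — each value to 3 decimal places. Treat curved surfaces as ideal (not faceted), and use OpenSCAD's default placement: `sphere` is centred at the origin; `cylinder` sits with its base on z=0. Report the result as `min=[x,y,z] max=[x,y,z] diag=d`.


A = translate([-8.5, 6, -1.7]) cylinder(h=8.7, r=10.5) → bbox [-19,-4.5,-1.7] .. [2,16.5,7]
B = sphere(r=7.7) → bbox [-7.7,-7.7,-7.7] .. [7.7,7.7,7.7]
lo = A.lo+B.lo = [-19-7.7, -4.5-7.7, -1.7-7.7] = [-26.700,-12.200,-9.400]
hi = A.hi+B.hi = [2+7.7, 16.5+7.7, 7+7.7] = [9.700,24.200,14.700]
diag = √(36.4²+36.4²+24.1²) = √3230.73 = 56.840

min=[-26.700,-12.200,-9.400] max=[9.700,24.200,14.700] diag=56.840


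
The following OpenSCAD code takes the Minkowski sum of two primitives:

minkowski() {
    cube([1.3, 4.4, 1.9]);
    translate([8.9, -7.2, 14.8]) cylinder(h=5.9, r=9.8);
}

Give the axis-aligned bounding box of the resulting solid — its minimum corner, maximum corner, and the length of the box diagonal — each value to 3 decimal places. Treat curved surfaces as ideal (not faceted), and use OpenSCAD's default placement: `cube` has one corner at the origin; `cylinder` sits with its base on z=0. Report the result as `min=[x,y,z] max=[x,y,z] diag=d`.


min=[-0.900,-17.000,14.800] max=[20.000,7.000,22.600] diag=32.767

A = translate([8.9, -7.2, 14.8]) cylinder(h=5.9, r=9.8) → bbox [-0.9,-17,14.8] .. [18.7,2.6,20.7]
B = cube([1.3, 4.4, 1.9]) → bbox [0,0,0] .. [1.3,4.4,1.9]
lo = A.lo+B.lo = [-0.9+0, -17+0, 14.8+0] = [-0.900,-17.000,14.800]
hi = A.hi+B.hi = [18.7+1.3, 2.6+4.4, 20.7+1.9] = [20.000,7.000,22.600]
diag = √(20.9²+24²+7.8²) = √1073.65 = 32.767


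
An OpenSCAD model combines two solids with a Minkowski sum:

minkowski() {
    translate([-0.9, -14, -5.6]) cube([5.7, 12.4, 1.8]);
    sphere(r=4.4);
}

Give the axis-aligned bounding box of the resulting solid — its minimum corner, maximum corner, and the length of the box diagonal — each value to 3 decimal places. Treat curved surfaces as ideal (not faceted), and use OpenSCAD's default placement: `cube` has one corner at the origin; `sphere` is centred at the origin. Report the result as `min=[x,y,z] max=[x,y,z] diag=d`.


A = translate([-0.9, -14, -5.6]) cube([5.7, 12.4, 1.8]) → bbox [-0.9,-14,-5.6] .. [4.8,-1.6,-3.8]
B = sphere(r=4.4) → bbox [-4.4,-4.4,-4.4] .. [4.4,4.4,4.4]
lo = A.lo+B.lo = [-0.9-4.4, -14-4.4, -5.6-4.4] = [-5.300,-18.400,-10.000]
hi = A.hi+B.hi = [4.8+4.4, -1.6+4.4, -3.8+4.4] = [9.200,2.800,0.600]
diag = √(14.5²+21.2²+10.6²) = √772.05 = 27.786

min=[-5.300,-18.400,-10.000] max=[9.200,2.800,0.600] diag=27.786


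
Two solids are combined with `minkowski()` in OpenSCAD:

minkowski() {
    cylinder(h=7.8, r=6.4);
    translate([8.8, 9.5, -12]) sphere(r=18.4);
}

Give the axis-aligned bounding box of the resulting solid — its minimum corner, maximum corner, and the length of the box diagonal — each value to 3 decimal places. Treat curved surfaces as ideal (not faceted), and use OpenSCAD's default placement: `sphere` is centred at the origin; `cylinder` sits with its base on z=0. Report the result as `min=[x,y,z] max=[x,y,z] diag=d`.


A = translate([8.8, 9.5, -12]) sphere(r=18.4) → bbox [-9.6,-8.9,-30.4] .. [27.2,27.9,6.4]
B = cylinder(h=7.8, r=6.4) → bbox [-6.4,-6.4,0] .. [6.4,6.4,7.8]
lo = A.lo+B.lo = [-9.6-6.4, -8.9-6.4, -30.4+0] = [-16.000,-15.300,-30.400]
hi = A.hi+B.hi = [27.2+6.4, 27.9+6.4, 6.4+7.8] = [33.600,34.300,14.200]
diag = √(49.6²+49.6²+44.6²) = √6909.48 = 83.123

min=[-16.000,-15.300,-30.400] max=[33.600,34.300,14.200] diag=83.123


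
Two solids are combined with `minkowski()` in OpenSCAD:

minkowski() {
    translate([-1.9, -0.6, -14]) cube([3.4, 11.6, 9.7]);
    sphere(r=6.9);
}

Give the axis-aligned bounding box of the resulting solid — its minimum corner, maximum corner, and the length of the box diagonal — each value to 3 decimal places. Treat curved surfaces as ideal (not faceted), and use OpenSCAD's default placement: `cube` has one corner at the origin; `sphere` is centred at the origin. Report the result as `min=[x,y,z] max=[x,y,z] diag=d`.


A = translate([-1.9, -0.6, -14]) cube([3.4, 11.6, 9.7]) → bbox [-1.9,-0.6,-14] .. [1.5,11,-4.3]
B = sphere(r=6.9) → bbox [-6.9,-6.9,-6.9] .. [6.9,6.9,6.9]
lo = A.lo+B.lo = [-1.9-6.9, -0.6-6.9, -14-6.9] = [-8.800,-7.500,-20.900]
hi = A.hi+B.hi = [1.5+6.9, 11+6.9, -4.3+6.9] = [8.400,17.900,2.600]
diag = √(17.2²+25.4²+23.5²) = √1493.25 = 38.643

min=[-8.800,-7.500,-20.900] max=[8.400,17.900,2.600] diag=38.643


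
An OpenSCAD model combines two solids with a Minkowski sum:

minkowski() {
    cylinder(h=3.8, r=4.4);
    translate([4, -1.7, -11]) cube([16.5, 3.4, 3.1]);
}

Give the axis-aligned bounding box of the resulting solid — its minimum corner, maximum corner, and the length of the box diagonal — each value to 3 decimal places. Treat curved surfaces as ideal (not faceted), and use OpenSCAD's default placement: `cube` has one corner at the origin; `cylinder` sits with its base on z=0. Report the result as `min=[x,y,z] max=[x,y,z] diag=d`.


min=[-0.400,-6.100,-11.000] max=[24.900,6.100,-4.100] diag=28.923

A = translate([4, -1.7, -11]) cube([16.5, 3.4, 3.1]) → bbox [4,-1.7,-11] .. [20.5,1.7,-7.9]
B = cylinder(h=3.8, r=4.4) → bbox [-4.4,-4.4,0] .. [4.4,4.4,3.8]
lo = A.lo+B.lo = [4-4.4, -1.7-4.4, -11+0] = [-0.400,-6.100,-11.000]
hi = A.hi+B.hi = [20.5+4.4, 1.7+4.4, -7.9+3.8] = [24.900,6.100,-4.100]
diag = √(25.3²+12.2²+6.9²) = √836.54 = 28.923


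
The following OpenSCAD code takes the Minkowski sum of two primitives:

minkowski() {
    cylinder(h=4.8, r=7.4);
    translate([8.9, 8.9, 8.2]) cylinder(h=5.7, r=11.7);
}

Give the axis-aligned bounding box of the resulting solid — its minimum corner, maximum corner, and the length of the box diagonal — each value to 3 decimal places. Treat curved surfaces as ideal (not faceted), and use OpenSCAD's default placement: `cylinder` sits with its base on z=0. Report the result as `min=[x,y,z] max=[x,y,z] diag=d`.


A = translate([8.9, 8.9, 8.2]) cylinder(h=5.7, r=11.7) → bbox [-2.8,-2.8,8.2] .. [20.6,20.6,13.9]
B = cylinder(h=4.8, r=7.4) → bbox [-7.4,-7.4,0] .. [7.4,7.4,4.8]
lo = A.lo+B.lo = [-2.8-7.4, -2.8-7.4, 8.2+0] = [-10.200,-10.200,8.200]
hi = A.hi+B.hi = [20.6+7.4, 20.6+7.4, 13.9+4.8] = [28.000,28.000,18.700]
diag = √(38.2²+38.2²+10.5²) = √3028.73 = 55.034

min=[-10.200,-10.200,8.200] max=[28.000,28.000,18.700] diag=55.034


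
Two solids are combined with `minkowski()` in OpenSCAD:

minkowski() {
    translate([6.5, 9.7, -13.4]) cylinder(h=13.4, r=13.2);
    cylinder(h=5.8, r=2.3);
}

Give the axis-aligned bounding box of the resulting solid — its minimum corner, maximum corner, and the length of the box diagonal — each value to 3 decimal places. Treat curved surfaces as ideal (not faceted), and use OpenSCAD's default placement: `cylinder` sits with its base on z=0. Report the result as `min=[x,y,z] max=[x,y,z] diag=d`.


min=[-9.000,-5.800,-13.400] max=[22.000,25.200,5.800] diag=47.861

A = translate([6.5, 9.7, -13.4]) cylinder(h=13.4, r=13.2) → bbox [-6.7,-3.5,-13.4] .. [19.7,22.9,0]
B = cylinder(h=5.8, r=2.3) → bbox [-2.3,-2.3,0] .. [2.3,2.3,5.8]
lo = A.lo+B.lo = [-6.7-2.3, -3.5-2.3, -13.4+0] = [-9.000,-5.800,-13.400]
hi = A.hi+B.hi = [19.7+2.3, 22.9+2.3, 0+5.8] = [22.000,25.200,5.800]
diag = √(31²+31²+19.2²) = √2290.64 = 47.861


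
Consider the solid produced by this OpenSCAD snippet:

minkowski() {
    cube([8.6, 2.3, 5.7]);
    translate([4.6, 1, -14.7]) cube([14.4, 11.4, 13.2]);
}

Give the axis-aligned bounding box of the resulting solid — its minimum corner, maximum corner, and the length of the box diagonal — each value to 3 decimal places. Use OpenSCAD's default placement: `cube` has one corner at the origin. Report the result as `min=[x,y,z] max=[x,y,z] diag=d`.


min=[4.600,1.000,-14.700] max=[27.600,14.700,4.200] diag=32.770

A = translate([4.6, 1, -14.7]) cube([14.4, 11.4, 13.2]) → bbox [4.6,1,-14.7] .. [19,12.4,-1.5]
B = cube([8.6, 2.3, 5.7]) → bbox [0,0,0] .. [8.6,2.3,5.7]
lo = A.lo+B.lo = [4.6+0, 1+0, -14.7+0] = [4.600,1.000,-14.700]
hi = A.hi+B.hi = [19+8.6, 12.4+2.3, -1.5+5.7] = [27.600,14.700,4.200]
diag = √(23²+13.7²+18.9²) = √1073.9 = 32.770


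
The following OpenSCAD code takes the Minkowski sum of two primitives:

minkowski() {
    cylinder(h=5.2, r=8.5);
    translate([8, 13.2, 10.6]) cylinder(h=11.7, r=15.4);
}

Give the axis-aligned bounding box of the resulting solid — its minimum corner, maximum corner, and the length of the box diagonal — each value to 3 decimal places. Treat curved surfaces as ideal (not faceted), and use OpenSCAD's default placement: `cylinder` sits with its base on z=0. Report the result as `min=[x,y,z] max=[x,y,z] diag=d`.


min=[-15.900,-10.700,10.600] max=[31.900,37.100,27.500] diag=69.680

A = translate([8, 13.2, 10.6]) cylinder(h=11.7, r=15.4) → bbox [-7.4,-2.2,10.6] .. [23.4,28.6,22.3]
B = cylinder(h=5.2, r=8.5) → bbox [-8.5,-8.5,0] .. [8.5,8.5,5.2]
lo = A.lo+B.lo = [-7.4-8.5, -2.2-8.5, 10.6+0] = [-15.900,-10.700,10.600]
hi = A.hi+B.hi = [23.4+8.5, 28.6+8.5, 22.3+5.2] = [31.900,37.100,27.500]
diag = √(47.8²+47.8²+16.9²) = √4855.29 = 69.680


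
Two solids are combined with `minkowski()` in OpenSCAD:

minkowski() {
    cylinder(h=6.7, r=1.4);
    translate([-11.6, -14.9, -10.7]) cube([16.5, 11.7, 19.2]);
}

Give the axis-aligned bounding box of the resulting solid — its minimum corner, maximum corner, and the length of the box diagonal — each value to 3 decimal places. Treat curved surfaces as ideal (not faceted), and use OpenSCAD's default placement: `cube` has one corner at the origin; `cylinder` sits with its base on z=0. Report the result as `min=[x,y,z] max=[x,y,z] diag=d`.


A = translate([-11.6, -14.9, -10.7]) cube([16.5, 11.7, 19.2]) → bbox [-11.6,-14.9,-10.7] .. [4.9,-3.2,8.5]
B = cylinder(h=6.7, r=1.4) → bbox [-1.4,-1.4,0] .. [1.4,1.4,6.7]
lo = A.lo+B.lo = [-11.6-1.4, -14.9-1.4, -10.7+0] = [-13.000,-16.300,-10.700]
hi = A.hi+B.hi = [4.9+1.4, -3.2+1.4, 8.5+6.7] = [6.300,-1.800,15.200]
diag = √(19.3²+14.5²+25.9²) = √1253.55 = 35.406

min=[-13.000,-16.300,-10.700] max=[6.300,-1.800,15.200] diag=35.406


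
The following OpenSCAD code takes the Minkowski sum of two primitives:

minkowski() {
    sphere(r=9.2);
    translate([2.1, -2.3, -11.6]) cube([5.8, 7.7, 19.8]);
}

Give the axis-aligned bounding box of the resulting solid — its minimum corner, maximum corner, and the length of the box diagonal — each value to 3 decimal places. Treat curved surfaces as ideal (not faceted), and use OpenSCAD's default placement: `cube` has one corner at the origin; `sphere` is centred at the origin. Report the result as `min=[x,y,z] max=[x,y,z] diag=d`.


A = translate([2.1, -2.3, -11.6]) cube([5.8, 7.7, 19.8]) → bbox [2.1,-2.3,-11.6] .. [7.9,5.4,8.2]
B = sphere(r=9.2) → bbox [-9.2,-9.2,-9.2] .. [9.2,9.2,9.2]
lo = A.lo+B.lo = [2.1-9.2, -2.3-9.2, -11.6-9.2] = [-7.100,-11.500,-20.800]
hi = A.hi+B.hi = [7.9+9.2, 5.4+9.2, 8.2+9.2] = [17.100,14.600,17.400]
diag = √(24.2²+26.1²+38.2²) = √2726.09 = 52.212

min=[-7.100,-11.500,-20.800] max=[17.100,14.600,17.400] diag=52.212


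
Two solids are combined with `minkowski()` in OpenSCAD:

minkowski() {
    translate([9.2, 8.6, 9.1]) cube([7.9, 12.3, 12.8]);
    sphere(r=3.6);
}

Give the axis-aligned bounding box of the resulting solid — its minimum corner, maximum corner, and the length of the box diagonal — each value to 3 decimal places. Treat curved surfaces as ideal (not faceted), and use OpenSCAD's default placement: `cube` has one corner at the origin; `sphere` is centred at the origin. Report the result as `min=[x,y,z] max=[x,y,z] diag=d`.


A = translate([9.2, 8.6, 9.1]) cube([7.9, 12.3, 12.8]) → bbox [9.2,8.6,9.1] .. [17.1,20.9,21.9]
B = sphere(r=3.6) → bbox [-3.6,-3.6,-3.6] .. [3.6,3.6,3.6]
lo = A.lo+B.lo = [9.2-3.6, 8.6-3.6, 9.1-3.6] = [5.600,5.000,5.500]
hi = A.hi+B.hi = [17.1+3.6, 20.9+3.6, 21.9+3.6] = [20.700,24.500,25.500]
diag = √(15.1²+19.5²+20²) = √1008.26 = 31.753

min=[5.600,5.000,5.500] max=[20.700,24.500,25.500] diag=31.753


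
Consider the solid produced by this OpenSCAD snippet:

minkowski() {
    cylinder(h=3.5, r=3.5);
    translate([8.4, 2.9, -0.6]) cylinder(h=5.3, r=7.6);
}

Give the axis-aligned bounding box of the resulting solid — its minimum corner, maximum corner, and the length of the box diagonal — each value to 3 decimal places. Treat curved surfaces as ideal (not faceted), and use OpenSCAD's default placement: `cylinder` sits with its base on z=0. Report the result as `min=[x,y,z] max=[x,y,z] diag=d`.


min=[-2.700,-8.200,-0.600] max=[19.500,14.000,8.200] diag=32.606

A = translate([8.4, 2.9, -0.6]) cylinder(h=5.3, r=7.6) → bbox [0.8,-4.7,-0.6] .. [16,10.5,4.7]
B = cylinder(h=3.5, r=3.5) → bbox [-3.5,-3.5,0] .. [3.5,3.5,3.5]
lo = A.lo+B.lo = [0.8-3.5, -4.7-3.5, -0.6+0] = [-2.700,-8.200,-0.600]
hi = A.hi+B.hi = [16+3.5, 10.5+3.5, 4.7+3.5] = [19.500,14.000,8.200]
diag = √(22.2²+22.2²+8.8²) = √1063.12 = 32.606


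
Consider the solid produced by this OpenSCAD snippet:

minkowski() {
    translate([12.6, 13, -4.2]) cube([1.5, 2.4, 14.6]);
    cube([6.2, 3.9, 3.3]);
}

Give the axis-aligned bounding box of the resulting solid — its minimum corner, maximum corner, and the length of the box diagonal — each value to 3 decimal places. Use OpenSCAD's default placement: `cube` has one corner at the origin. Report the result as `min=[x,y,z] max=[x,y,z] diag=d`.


A = translate([12.6, 13, -4.2]) cube([1.5, 2.4, 14.6]) → bbox [12.6,13,-4.2] .. [14.1,15.4,10.4]
B = cube([6.2, 3.9, 3.3]) → bbox [0,0,0] .. [6.2,3.9,3.3]
lo = A.lo+B.lo = [12.6+0, 13+0, -4.2+0] = [12.600,13.000,-4.200]
hi = A.hi+B.hi = [14.1+6.2, 15.4+3.9, 10.4+3.3] = [20.300,19.300,13.700]
diag = √(7.7²+6.3²+17.9²) = √419.39 = 20.479

min=[12.600,13.000,-4.200] max=[20.300,19.300,13.700] diag=20.479


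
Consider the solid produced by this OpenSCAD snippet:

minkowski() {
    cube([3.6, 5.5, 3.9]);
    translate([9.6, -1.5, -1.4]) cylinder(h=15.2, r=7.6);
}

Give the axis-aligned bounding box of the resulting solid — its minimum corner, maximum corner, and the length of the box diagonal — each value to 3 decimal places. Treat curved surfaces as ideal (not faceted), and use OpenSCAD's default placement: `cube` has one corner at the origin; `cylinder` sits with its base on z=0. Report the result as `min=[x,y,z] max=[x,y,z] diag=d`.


min=[2.000,-9.100,-1.400] max=[20.800,11.600,17.700] diag=33.864

A = translate([9.6, -1.5, -1.4]) cylinder(h=15.2, r=7.6) → bbox [2,-9.1,-1.4] .. [17.2,6.1,13.8]
B = cube([3.6, 5.5, 3.9]) → bbox [0,0,0] .. [3.6,5.5,3.9]
lo = A.lo+B.lo = [2+0, -9.1+0, -1.4+0] = [2.000,-9.100,-1.400]
hi = A.hi+B.hi = [17.2+3.6, 6.1+5.5, 13.8+3.9] = [20.800,11.600,17.700]
diag = √(18.8²+20.7²+19.1²) = √1146.74 = 33.864


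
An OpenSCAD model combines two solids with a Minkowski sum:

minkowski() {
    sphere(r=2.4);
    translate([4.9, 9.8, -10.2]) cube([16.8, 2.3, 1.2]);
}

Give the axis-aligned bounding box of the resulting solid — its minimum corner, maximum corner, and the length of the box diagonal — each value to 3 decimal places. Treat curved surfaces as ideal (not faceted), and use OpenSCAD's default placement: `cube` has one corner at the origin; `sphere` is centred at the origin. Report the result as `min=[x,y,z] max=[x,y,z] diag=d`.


A = translate([4.9, 9.8, -10.2]) cube([16.8, 2.3, 1.2]) → bbox [4.9,9.8,-10.2] .. [21.7,12.1,-9]
B = sphere(r=2.4) → bbox [-2.4,-2.4,-2.4] .. [2.4,2.4,2.4]
lo = A.lo+B.lo = [4.9-2.4, 9.8-2.4, -10.2-2.4] = [2.500,7.400,-12.600]
hi = A.hi+B.hi = [21.7+2.4, 12.1+2.4, -9+2.4] = [24.100,14.500,-6.600]
diag = √(21.6²+7.1²+6²) = √552.97 = 23.515

min=[2.500,7.400,-12.600] max=[24.100,14.500,-6.600] diag=23.515


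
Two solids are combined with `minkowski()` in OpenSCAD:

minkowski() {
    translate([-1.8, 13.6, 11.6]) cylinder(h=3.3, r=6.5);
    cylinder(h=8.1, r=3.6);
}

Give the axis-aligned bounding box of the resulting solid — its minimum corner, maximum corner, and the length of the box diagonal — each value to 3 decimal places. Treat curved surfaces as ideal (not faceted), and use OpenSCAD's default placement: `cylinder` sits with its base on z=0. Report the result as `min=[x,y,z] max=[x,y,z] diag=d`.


min=[-11.900,3.500,11.600] max=[8.300,23.700,23.000] diag=30.758

A = translate([-1.8, 13.6, 11.6]) cylinder(h=3.3, r=6.5) → bbox [-8.3,7.1,11.6] .. [4.7,20.1,14.9]
B = cylinder(h=8.1, r=3.6) → bbox [-3.6,-3.6,0] .. [3.6,3.6,8.1]
lo = A.lo+B.lo = [-8.3-3.6, 7.1-3.6, 11.6+0] = [-11.900,3.500,11.600]
hi = A.hi+B.hi = [4.7+3.6, 20.1+3.6, 14.9+8.1] = [8.300,23.700,23.000]
diag = √(20.2²+20.2²+11.4²) = √946.04 = 30.758


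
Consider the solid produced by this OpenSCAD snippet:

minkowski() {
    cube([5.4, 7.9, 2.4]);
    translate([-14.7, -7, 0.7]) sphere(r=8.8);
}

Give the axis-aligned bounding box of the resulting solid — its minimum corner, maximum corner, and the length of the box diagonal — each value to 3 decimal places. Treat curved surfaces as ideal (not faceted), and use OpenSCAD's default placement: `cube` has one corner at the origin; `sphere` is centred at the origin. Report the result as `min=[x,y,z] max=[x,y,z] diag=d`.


min=[-23.500,-15.800,-8.100] max=[-0.500,9.700,11.900] diag=39.740

A = translate([-14.7, -7, 0.7]) sphere(r=8.8) → bbox [-23.5,-15.8,-8.1] .. [-5.9,1.8,9.5]
B = cube([5.4, 7.9, 2.4]) → bbox [0,0,0] .. [5.4,7.9,2.4]
lo = A.lo+B.lo = [-23.5+0, -15.8+0, -8.1+0] = [-23.500,-15.800,-8.100]
hi = A.hi+B.hi = [-5.9+5.4, 1.8+7.9, 9.5+2.4] = [-0.500,9.700,11.900]
diag = √(23²+25.5²+20²) = √1579.25 = 39.740


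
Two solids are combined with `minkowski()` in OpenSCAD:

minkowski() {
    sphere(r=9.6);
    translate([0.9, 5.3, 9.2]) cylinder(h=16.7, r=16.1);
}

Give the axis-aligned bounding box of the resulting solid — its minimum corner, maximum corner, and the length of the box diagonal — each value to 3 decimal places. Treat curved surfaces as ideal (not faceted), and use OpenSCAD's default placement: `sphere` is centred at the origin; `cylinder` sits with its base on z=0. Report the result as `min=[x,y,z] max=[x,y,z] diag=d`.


min=[-24.800,-20.400,-0.400] max=[26.600,31.000,35.500] diag=81.072

A = translate([0.9, 5.3, 9.2]) cylinder(h=16.7, r=16.1) → bbox [-15.2,-10.8,9.2] .. [17,21.4,25.9]
B = sphere(r=9.6) → bbox [-9.6,-9.6,-9.6] .. [9.6,9.6,9.6]
lo = A.lo+B.lo = [-15.2-9.6, -10.8-9.6, 9.2-9.6] = [-24.800,-20.400,-0.400]
hi = A.hi+B.hi = [17+9.6, 21.4+9.6, 25.9+9.6] = [26.600,31.000,35.500]
diag = √(51.4²+51.4²+35.9²) = √6572.73 = 81.072


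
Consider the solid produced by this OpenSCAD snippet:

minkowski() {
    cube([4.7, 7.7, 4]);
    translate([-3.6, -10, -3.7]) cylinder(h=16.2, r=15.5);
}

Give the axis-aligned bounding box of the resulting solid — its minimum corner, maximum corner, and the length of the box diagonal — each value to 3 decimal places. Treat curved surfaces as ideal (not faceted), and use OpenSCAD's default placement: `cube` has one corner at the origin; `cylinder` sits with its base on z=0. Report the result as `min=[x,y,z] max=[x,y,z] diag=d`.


A = translate([-3.6, -10, -3.7]) cylinder(h=16.2, r=15.5) → bbox [-19.1,-25.5,-3.7] .. [11.9,5.5,12.5]
B = cube([4.7, 7.7, 4]) → bbox [0,0,0] .. [4.7,7.7,4]
lo = A.lo+B.lo = [-19.1+0, -25.5+0, -3.7+0] = [-19.100,-25.500,-3.700]
hi = A.hi+B.hi = [11.9+4.7, 5.5+7.7, 12.5+4] = [16.600,13.200,16.500]
diag = √(35.7²+38.7²+20.2²) = √3180.22 = 56.393

min=[-19.100,-25.500,-3.700] max=[16.600,13.200,16.500] diag=56.393


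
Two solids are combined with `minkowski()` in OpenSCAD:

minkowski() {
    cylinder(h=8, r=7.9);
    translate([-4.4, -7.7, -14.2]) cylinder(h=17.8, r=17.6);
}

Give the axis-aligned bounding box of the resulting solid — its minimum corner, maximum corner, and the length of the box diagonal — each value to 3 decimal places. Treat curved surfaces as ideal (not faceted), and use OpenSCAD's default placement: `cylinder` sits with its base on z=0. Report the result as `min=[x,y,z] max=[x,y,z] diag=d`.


min=[-29.900,-33.200,-14.200] max=[21.100,17.800,11.600] diag=76.601

A = translate([-4.4, -7.7, -14.2]) cylinder(h=17.8, r=17.6) → bbox [-22,-25.3,-14.2] .. [13.2,9.9,3.6]
B = cylinder(h=8, r=7.9) → bbox [-7.9,-7.9,0] .. [7.9,7.9,8]
lo = A.lo+B.lo = [-22-7.9, -25.3-7.9, -14.2+0] = [-29.900,-33.200,-14.200]
hi = A.hi+B.hi = [13.2+7.9, 9.9+7.9, 3.6+8] = [21.100,17.800,11.600]
diag = √(51²+51²+25.8²) = √5867.64 = 76.601


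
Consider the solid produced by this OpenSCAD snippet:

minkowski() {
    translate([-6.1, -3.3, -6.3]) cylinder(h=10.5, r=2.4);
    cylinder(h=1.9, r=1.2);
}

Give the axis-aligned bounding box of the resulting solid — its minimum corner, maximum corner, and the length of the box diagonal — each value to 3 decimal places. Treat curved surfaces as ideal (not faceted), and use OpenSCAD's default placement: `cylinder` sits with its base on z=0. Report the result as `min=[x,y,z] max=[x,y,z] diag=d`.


min=[-9.700,-6.900,-6.300] max=[-2.500,0.300,6.100] diag=16.045

A = translate([-6.1, -3.3, -6.3]) cylinder(h=10.5, r=2.4) → bbox [-8.5,-5.7,-6.3] .. [-3.7,-0.9,4.2]
B = cylinder(h=1.9, r=1.2) → bbox [-1.2,-1.2,0] .. [1.2,1.2,1.9]
lo = A.lo+B.lo = [-8.5-1.2, -5.7-1.2, -6.3+0] = [-9.700,-6.900,-6.300]
hi = A.hi+B.hi = [-3.7+1.2, -0.9+1.2, 4.2+1.9] = [-2.500,0.300,6.100]
diag = √(7.2²+7.2²+12.4²) = √257.44 = 16.045


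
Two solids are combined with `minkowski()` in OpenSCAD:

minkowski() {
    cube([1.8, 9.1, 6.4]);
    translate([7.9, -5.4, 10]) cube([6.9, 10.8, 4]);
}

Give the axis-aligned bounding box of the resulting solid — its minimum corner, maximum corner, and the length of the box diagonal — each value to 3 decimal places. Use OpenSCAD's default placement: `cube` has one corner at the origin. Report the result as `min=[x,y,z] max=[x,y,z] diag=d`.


A = translate([7.9, -5.4, 10]) cube([6.9, 10.8, 4]) → bbox [7.9,-5.4,10] .. [14.8,5.4,14]
B = cube([1.8, 9.1, 6.4]) → bbox [0,0,0] .. [1.8,9.1,6.4]
lo = A.lo+B.lo = [7.9+0, -5.4+0, 10+0] = [7.900,-5.400,10.000]
hi = A.hi+B.hi = [14.8+1.8, 5.4+9.1, 14+6.4] = [16.600,14.500,20.400]
diag = √(8.7²+19.9²+10.4²) = √579.86 = 24.080

min=[7.900,-5.400,10.000] max=[16.600,14.500,20.400] diag=24.080


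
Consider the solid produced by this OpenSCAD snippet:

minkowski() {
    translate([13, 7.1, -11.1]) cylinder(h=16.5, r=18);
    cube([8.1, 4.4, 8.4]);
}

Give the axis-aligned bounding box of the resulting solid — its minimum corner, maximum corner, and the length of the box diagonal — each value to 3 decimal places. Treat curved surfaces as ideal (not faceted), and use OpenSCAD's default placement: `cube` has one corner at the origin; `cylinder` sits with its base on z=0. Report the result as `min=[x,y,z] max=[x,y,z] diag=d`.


A = translate([13, 7.1, -11.1]) cylinder(h=16.5, r=18) → bbox [-5,-10.9,-11.1] .. [31,25.1,5.4]
B = cube([8.1, 4.4, 8.4]) → bbox [0,0,0] .. [8.1,4.4,8.4]
lo = A.lo+B.lo = [-5+0, -10.9+0, -11.1+0] = [-5.000,-10.900,-11.100]
hi = A.hi+B.hi = [31+8.1, 25.1+4.4, 5.4+8.4] = [39.100,29.500,13.800]
diag = √(44.1²+40.4²+24.9²) = √4196.98 = 64.784

min=[-5.000,-10.900,-11.100] max=[39.100,29.500,13.800] diag=64.784


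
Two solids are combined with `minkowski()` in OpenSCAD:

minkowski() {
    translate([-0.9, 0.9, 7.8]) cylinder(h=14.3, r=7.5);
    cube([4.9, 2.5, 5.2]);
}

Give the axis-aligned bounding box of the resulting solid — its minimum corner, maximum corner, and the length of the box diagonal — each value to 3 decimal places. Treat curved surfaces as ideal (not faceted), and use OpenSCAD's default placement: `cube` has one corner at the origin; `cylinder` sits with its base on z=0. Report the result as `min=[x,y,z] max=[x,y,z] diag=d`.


min=[-8.400,-6.600,7.800] max=[11.500,10.900,27.300] diag=32.902

A = translate([-0.9, 0.9, 7.8]) cylinder(h=14.3, r=7.5) → bbox [-8.4,-6.6,7.8] .. [6.6,8.4,22.1]
B = cube([4.9, 2.5, 5.2]) → bbox [0,0,0] .. [4.9,2.5,5.2]
lo = A.lo+B.lo = [-8.4+0, -6.6+0, 7.8+0] = [-8.400,-6.600,7.800]
hi = A.hi+B.hi = [6.6+4.9, 8.4+2.5, 22.1+5.2] = [11.500,10.900,27.300]
diag = √(19.9²+17.5²+19.5²) = √1082.51 = 32.902


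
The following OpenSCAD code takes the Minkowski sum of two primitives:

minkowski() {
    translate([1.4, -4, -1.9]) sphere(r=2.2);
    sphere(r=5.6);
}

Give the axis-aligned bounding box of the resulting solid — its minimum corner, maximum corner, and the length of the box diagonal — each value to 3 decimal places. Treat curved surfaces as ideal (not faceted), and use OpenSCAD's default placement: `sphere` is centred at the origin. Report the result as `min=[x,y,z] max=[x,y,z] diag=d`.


A = translate([1.4, -4, -1.9]) sphere(r=2.2) → bbox [-0.8,-6.2,-4.1] .. [3.6,-1.8,0.3]
B = sphere(r=5.6) → bbox [-5.6,-5.6,-5.6] .. [5.6,5.6,5.6]
lo = A.lo+B.lo = [-0.8-5.6, -6.2-5.6, -4.1-5.6] = [-6.400,-11.800,-9.700]
hi = A.hi+B.hi = [3.6+5.6, -1.8+5.6, 0.3+5.6] = [9.200,3.800,5.900]
diag = √(15.6²+15.6²+15.6²) = √730.08 = 27.020

min=[-6.400,-11.800,-9.700] max=[9.200,3.800,5.900] diag=27.020


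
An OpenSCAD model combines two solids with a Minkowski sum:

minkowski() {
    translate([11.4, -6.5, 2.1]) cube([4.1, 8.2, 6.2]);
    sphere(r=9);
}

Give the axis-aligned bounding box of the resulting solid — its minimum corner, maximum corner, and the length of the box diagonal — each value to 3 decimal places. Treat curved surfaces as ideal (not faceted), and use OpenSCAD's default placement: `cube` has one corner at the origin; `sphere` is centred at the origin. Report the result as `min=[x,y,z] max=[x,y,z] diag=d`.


min=[2.400,-15.500,-6.900] max=[24.500,10.700,17.300] diag=41.958

A = translate([11.4, -6.5, 2.1]) cube([4.1, 8.2, 6.2]) → bbox [11.4,-6.5,2.1] .. [15.5,1.7,8.3]
B = sphere(r=9) → bbox [-9,-9,-9] .. [9,9,9]
lo = A.lo+B.lo = [11.4-9, -6.5-9, 2.1-9] = [2.400,-15.500,-6.900]
hi = A.hi+B.hi = [15.5+9, 1.7+9, 8.3+9] = [24.500,10.700,17.300]
diag = √(22.1²+26.2²+24.2²) = √1760.49 = 41.958


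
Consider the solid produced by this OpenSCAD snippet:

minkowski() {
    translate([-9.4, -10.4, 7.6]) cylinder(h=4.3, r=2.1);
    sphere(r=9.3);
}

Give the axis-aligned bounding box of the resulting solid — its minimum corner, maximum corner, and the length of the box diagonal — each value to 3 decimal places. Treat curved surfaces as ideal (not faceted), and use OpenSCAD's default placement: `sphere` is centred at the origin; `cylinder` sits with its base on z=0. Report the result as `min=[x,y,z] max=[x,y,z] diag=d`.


min=[-20.800,-21.800,-1.700] max=[2.000,1.000,21.200] diag=39.549

A = translate([-9.4, -10.4, 7.6]) cylinder(h=4.3, r=2.1) → bbox [-11.5,-12.5,7.6] .. [-7.3,-8.3,11.9]
B = sphere(r=9.3) → bbox [-9.3,-9.3,-9.3] .. [9.3,9.3,9.3]
lo = A.lo+B.lo = [-11.5-9.3, -12.5-9.3, 7.6-9.3] = [-20.800,-21.800,-1.700]
hi = A.hi+B.hi = [-7.3+9.3, -8.3+9.3, 11.9+9.3] = [2.000,1.000,21.200]
diag = √(22.8²+22.8²+22.9²) = √1564.09 = 39.549


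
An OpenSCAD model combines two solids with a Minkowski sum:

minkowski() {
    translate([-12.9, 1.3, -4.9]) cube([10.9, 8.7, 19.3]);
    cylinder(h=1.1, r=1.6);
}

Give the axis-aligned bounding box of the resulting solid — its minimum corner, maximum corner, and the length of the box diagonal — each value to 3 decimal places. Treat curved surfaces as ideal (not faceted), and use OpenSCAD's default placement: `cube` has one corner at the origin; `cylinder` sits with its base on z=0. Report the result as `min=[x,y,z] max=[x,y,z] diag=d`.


min=[-14.500,-0.300,-4.900] max=[-0.400,11.600,15.500] diag=27.506

A = translate([-12.9, 1.3, -4.9]) cube([10.9, 8.7, 19.3]) → bbox [-12.9,1.3,-4.9] .. [-2,10,14.4]
B = cylinder(h=1.1, r=1.6) → bbox [-1.6,-1.6,0] .. [1.6,1.6,1.1]
lo = A.lo+B.lo = [-12.9-1.6, 1.3-1.6, -4.9+0] = [-14.500,-0.300,-4.900]
hi = A.hi+B.hi = [-2+1.6, 10+1.6, 14.4+1.1] = [-0.400,11.600,15.500]
diag = √(14.1²+11.9²+20.4²) = √756.58 = 27.506


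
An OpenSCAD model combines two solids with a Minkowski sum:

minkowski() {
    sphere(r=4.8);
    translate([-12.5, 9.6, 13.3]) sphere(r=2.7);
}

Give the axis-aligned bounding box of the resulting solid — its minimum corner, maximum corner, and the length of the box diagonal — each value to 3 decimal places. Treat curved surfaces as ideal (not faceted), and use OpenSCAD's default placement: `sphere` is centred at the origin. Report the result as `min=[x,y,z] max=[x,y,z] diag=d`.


A = translate([-12.5, 9.6, 13.3]) sphere(r=2.7) → bbox [-15.2,6.9,10.6] .. [-9.8,12.3,16]
B = sphere(r=4.8) → bbox [-4.8,-4.8,-4.8] .. [4.8,4.8,4.8]
lo = A.lo+B.lo = [-15.2-4.8, 6.9-4.8, 10.6-4.8] = [-20.000,2.100,5.800]
hi = A.hi+B.hi = [-9.8+4.8, 12.3+4.8, 16+4.8] = [-5.000,17.100,20.800]
diag = √(15²+15²+15²) = √675 = 25.981

min=[-20.000,2.100,5.800] max=[-5.000,17.100,20.800] diag=25.981


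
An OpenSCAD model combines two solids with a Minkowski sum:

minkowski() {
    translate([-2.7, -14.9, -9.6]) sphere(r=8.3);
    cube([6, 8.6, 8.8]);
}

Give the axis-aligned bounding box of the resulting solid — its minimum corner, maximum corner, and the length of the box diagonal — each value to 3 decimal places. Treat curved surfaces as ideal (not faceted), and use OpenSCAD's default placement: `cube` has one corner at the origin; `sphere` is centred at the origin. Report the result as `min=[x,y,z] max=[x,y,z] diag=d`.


min=[-11.000,-23.200,-17.900] max=[11.600,2.000,7.500] diag=42.320

A = translate([-2.7, -14.9, -9.6]) sphere(r=8.3) → bbox [-11,-23.2,-17.9] .. [5.6,-6.6,-1.3]
B = cube([6, 8.6, 8.8]) → bbox [0,0,0] .. [6,8.6,8.8]
lo = A.lo+B.lo = [-11+0, -23.2+0, -17.9+0] = [-11.000,-23.200,-17.900]
hi = A.hi+B.hi = [5.6+6, -6.6+8.6, -1.3+8.8] = [11.600,2.000,7.500]
diag = √(22.6²+25.2²+25.4²) = √1790.96 = 42.320


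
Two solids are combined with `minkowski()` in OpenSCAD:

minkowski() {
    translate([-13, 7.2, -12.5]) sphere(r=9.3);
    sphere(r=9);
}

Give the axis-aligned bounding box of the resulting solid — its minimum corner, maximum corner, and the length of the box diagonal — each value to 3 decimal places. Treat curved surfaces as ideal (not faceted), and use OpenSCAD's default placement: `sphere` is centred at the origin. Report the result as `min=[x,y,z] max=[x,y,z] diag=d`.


min=[-31.300,-11.100,-30.800] max=[5.300,25.500,5.800] diag=63.393

A = translate([-13, 7.2, -12.5]) sphere(r=9.3) → bbox [-22.3,-2.1,-21.8] .. [-3.7,16.5,-3.2]
B = sphere(r=9) → bbox [-9,-9,-9] .. [9,9,9]
lo = A.lo+B.lo = [-22.3-9, -2.1-9, -21.8-9] = [-31.300,-11.100,-30.800]
hi = A.hi+B.hi = [-3.7+9, 16.5+9, -3.2+9] = [5.300,25.500,5.800]
diag = √(36.6²+36.6²+36.6²) = √4018.68 = 63.393


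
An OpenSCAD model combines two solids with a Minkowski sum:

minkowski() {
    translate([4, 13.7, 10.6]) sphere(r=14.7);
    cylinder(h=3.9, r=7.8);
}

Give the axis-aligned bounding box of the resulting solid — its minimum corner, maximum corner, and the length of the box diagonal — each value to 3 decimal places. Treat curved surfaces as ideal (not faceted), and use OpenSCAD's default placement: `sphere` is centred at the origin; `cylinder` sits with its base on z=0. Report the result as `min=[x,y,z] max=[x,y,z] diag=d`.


A = translate([4, 13.7, 10.6]) sphere(r=14.7) → bbox [-10.7,-1,-4.1] .. [18.7,28.4,25.3]
B = cylinder(h=3.9, r=7.8) → bbox [-7.8,-7.8,0] .. [7.8,7.8,3.9]
lo = A.lo+B.lo = [-10.7-7.8, -1-7.8, -4.1+0] = [-18.500,-8.800,-4.100]
hi = A.hi+B.hi = [18.7+7.8, 28.4+7.8, 25.3+3.9] = [26.500,36.200,29.200]
diag = √(45²+45²+33.3²) = √5158.89 = 71.825

min=[-18.500,-8.800,-4.100] max=[26.500,36.200,29.200] diag=71.825


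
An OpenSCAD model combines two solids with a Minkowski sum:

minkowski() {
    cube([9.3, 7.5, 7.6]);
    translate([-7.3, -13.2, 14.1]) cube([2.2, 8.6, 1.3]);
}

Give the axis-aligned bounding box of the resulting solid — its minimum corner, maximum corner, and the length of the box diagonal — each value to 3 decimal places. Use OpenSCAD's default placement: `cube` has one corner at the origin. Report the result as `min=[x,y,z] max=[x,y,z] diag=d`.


A = translate([-7.3, -13.2, 14.1]) cube([2.2, 8.6, 1.3]) → bbox [-7.3,-13.2,14.1] .. [-5.1,-4.6,15.4]
B = cube([9.3, 7.5, 7.6]) → bbox [0,0,0] .. [9.3,7.5,7.6]
lo = A.lo+B.lo = [-7.3+0, -13.2+0, 14.1+0] = [-7.300,-13.200,14.100]
hi = A.hi+B.hi = [-5.1+9.3, -4.6+7.5, 15.4+7.6] = [4.200,2.900,23.000]
diag = √(11.5²+16.1²+8.9²) = √470.67 = 21.695

min=[-7.300,-13.200,14.100] max=[4.200,2.900,23.000] diag=21.695


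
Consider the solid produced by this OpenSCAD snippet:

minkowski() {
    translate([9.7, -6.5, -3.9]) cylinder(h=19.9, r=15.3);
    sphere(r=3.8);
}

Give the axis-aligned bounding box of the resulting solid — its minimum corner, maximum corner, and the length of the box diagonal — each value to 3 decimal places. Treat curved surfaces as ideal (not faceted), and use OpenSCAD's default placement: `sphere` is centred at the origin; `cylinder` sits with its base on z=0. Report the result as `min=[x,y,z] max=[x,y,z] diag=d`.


min=[-9.400,-25.600,-7.700] max=[28.800,12.600,19.800] diag=60.620

A = translate([9.7, -6.5, -3.9]) cylinder(h=19.9, r=15.3) → bbox [-5.6,-21.8,-3.9] .. [25,8.8,16]
B = sphere(r=3.8) → bbox [-3.8,-3.8,-3.8] .. [3.8,3.8,3.8]
lo = A.lo+B.lo = [-5.6-3.8, -21.8-3.8, -3.9-3.8] = [-9.400,-25.600,-7.700]
hi = A.hi+B.hi = [25+3.8, 8.8+3.8, 16+3.8] = [28.800,12.600,19.800]
diag = √(38.2²+38.2²+27.5²) = √3674.73 = 60.620


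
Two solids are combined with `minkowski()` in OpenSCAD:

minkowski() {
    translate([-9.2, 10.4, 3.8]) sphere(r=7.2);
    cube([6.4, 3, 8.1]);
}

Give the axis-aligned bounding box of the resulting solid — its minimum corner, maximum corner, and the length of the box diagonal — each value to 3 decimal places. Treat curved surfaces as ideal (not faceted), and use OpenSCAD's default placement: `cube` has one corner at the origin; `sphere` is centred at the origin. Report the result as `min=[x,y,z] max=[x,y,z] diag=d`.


A = translate([-9.2, 10.4, 3.8]) sphere(r=7.2) → bbox [-16.4,3.2,-3.4] .. [-2,17.6,11]
B = cube([6.4, 3, 8.1]) → bbox [0,0,0] .. [6.4,3,8.1]
lo = A.lo+B.lo = [-16.4+0, 3.2+0, -3.4+0] = [-16.400,3.200,-3.400]
hi = A.hi+B.hi = [-2+6.4, 17.6+3, 11+8.1] = [4.400,20.600,19.100]
diag = √(20.8²+17.4²+22.5²) = √1241.65 = 35.237

min=[-16.400,3.200,-3.400] max=[4.400,20.600,19.100] diag=35.237
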